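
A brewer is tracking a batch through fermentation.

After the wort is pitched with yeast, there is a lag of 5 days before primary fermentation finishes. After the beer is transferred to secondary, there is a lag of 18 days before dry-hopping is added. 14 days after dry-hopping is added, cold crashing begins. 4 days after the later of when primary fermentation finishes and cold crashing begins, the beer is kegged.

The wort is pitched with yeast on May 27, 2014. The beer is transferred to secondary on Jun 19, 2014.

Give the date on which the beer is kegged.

Jul 25, 2014

The wort is pitched with yeast: May 27, 2014.
Primary fermentation finishes: May 27, 2014 + 5 days = Jun 1, 2014.
The beer is transferred to secondary: Jun 19, 2014.
Dry-hopping is added: Jun 19, 2014 + 18 days = Jul 7, 2014.
Cold crashing begins: Jul 7, 2014 + 14 days = Jul 21, 2014.
Both prerequisites met — primary fermentation finishes (Jun 1, 2014), cold crashing begins (Jul 21, 2014); the later is Jul 21, 2014.
The beer is kegged: Jul 21, 2014 + 4 days = Jul 25, 2014.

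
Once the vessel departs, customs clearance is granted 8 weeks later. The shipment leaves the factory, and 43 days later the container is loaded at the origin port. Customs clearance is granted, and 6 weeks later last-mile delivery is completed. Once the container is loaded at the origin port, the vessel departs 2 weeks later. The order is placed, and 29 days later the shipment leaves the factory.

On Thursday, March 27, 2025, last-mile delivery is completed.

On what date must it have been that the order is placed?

Tuesday, September 24, 2024

Last-mile delivery is completed: Mar 27, 2025.
Customs clearance is granted: Mar 27, 2025 − 6 weeks = Feb 13, 2025.
The vessel departs: Feb 13, 2025 − 8 weeks = Dec 19, 2024.
The container is loaded at the origin port: Dec 19, 2024 − 2 weeks = Dec 5, 2024.
The shipment leaves the factory: Dec 5, 2024 − 43 days = Oct 23, 2024.
The order is placed: Oct 23, 2024 − 29 days = Sep 24, 2024.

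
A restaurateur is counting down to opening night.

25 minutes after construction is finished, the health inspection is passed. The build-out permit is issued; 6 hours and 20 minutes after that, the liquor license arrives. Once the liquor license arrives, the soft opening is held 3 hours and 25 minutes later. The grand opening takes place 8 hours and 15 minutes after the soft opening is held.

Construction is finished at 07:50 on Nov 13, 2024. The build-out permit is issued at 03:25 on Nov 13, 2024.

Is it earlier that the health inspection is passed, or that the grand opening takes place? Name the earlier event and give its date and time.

The health inspection is passed — 08:15 on Nov 13, 2024

Construction is finished: 07:50 Nov 13, 2024.
The health inspection is passed: 07:50 Nov 13, 2024 + 25m = 08:15 Nov 13, 2024.
The build-out permit is issued: 03:25 Nov 13, 2024.
The liquor license arrives: 03:25 Nov 13, 2024 + 6h20m = 09:45 Nov 13, 2024.
The soft opening is held: 09:45 Nov 13, 2024 + 3h25m = 13:10 Nov 13, 2024.
The grand opening takes place: 13:10 Nov 13, 2024 + 8h15m = 21:25 Nov 13, 2024.
Comparing: the health inspection is passed at 08:15 Nov 13, 2024 vs the grand opening takes place at 21:25 Nov 13, 2024. Earlier: the health inspection is passed.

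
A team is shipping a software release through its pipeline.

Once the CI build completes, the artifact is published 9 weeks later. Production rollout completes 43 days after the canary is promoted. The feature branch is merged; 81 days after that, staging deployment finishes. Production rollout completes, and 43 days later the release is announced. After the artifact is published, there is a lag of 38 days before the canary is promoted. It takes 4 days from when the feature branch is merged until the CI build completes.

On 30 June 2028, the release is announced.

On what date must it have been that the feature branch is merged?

The release is announced: Jun 30, 2028.
Production rollout completes: Jun 30, 2028 − 43 days = May 18, 2028.
The canary is promoted: May 18, 2028 − 43 days = Apr 5, 2028.
The artifact is published: Apr 5, 2028 − 38 days = Feb 27, 2028.
The CI build completes: Feb 27, 2028 − 9 weeks = Dec 26, 2027.
The feature branch is merged: Dec 26, 2027 − 4 days = Dec 22, 2027.

22 December 2027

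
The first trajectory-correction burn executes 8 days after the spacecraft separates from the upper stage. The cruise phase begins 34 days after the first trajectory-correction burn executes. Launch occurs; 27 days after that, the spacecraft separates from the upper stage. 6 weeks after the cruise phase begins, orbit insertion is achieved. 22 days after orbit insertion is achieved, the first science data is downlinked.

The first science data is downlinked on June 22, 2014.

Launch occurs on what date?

February 9, 2014

The first science data is downlinked: Jun 22, 2014.
Orbit insertion is achieved: Jun 22, 2014 − 22 days = May 31, 2014.
The cruise phase begins: May 31, 2014 − 6 weeks = Apr 19, 2014.
The first trajectory-correction burn executes: Apr 19, 2014 − 34 days = Mar 16, 2014.
The spacecraft separates from the upper stage: Mar 16, 2014 − 8 days = Mar 8, 2014.
Launch occurs: Mar 8, 2014 − 27 days = Feb 9, 2014.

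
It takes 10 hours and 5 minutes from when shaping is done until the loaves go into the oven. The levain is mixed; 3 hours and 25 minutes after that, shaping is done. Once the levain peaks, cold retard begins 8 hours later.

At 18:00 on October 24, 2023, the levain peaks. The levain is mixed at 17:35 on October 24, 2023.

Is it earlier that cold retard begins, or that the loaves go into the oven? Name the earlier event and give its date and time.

The levain peaks: 18:00 Oct 24, 2023.
Cold retard begins: 18:00 Oct 24, 2023 + 8h = 02:00 Oct 25, 2023.
The levain is mixed: 17:35 Oct 24, 2023.
Shaping is done: 17:35 Oct 24, 2023 + 3h25m = 21:00 Oct 24, 2023.
The loaves go into the oven: 21:00 Oct 24, 2023 + 10h05m = 07:05 Oct 25, 2023.
Comparing: cold retard begins at 02:00 Oct 25, 2023 vs the loaves go into the oven at 07:05 Oct 25, 2023. Earlier: cold retard begins.

Cold retard begins — 02:00 on October 25, 2023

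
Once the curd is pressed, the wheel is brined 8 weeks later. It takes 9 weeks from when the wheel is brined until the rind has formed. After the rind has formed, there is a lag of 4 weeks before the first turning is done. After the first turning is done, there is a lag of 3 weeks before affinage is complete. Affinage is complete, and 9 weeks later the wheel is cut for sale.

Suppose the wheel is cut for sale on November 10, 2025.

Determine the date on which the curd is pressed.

The wheel is cut for sale: Nov 10, 2025.
Affinage is complete: Nov 10, 2025 − 9 weeks = Sep 8, 2025.
The first turning is done: Sep 8, 2025 − 3 weeks = Aug 18, 2025.
The rind has formed: Aug 18, 2025 − 4 weeks = Jul 21, 2025.
The wheel is brined: Jul 21, 2025 − 9 weeks = May 19, 2025.
The curd is pressed: May 19, 2025 − 8 weeks = Mar 24, 2025.

March 24, 2025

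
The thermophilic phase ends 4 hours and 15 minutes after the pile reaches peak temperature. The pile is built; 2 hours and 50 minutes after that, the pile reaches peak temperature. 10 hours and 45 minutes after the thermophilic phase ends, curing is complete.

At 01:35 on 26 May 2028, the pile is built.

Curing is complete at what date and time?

19:25 on 26 May 2028

The pile is built: 01:35 May 26, 2028.
The pile reaches peak temperature: 01:35 May 26, 2028 + 2h50m = 04:25 May 26, 2028.
The thermophilic phase ends: 04:25 May 26, 2028 + 4h15m = 08:40 May 26, 2028.
Curing is complete: 08:40 May 26, 2028 + 10h45m = 19:25 May 26, 2028.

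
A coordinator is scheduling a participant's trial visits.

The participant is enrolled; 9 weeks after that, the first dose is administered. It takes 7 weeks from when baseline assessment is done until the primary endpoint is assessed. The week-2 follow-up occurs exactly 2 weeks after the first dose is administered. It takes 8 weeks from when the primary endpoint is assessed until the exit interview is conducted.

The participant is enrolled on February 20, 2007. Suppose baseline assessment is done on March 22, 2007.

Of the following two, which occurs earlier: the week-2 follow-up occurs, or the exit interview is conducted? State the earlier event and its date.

The participant is enrolled: Feb 20, 2007.
The first dose is administered: Feb 20, 2007 + 9 weeks = Apr 24, 2007.
The week-2 follow-up occurs: Apr 24, 2007 + 2 weeks = May 8, 2007.
Baseline assessment is done: Mar 22, 2007.
The primary endpoint is assessed: Mar 22, 2007 + 7 weeks = May 10, 2007.
The exit interview is conducted: May 10, 2007 + 8 weeks = Jul 5, 2007.
Comparing: the week-2 follow-up occurs on May 8, 2007 vs the exit interview is conducted on Jul 5, 2007. Earlier: the week-2 follow-up occurs.

The week-2 follow-up occurs — May 8, 2007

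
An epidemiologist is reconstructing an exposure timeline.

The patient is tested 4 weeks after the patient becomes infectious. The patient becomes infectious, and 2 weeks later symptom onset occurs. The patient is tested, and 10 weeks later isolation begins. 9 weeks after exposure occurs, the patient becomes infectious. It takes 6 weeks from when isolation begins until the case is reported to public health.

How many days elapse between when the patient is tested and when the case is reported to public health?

112 days

Causal path: the patient is tested → isolation begins → the case is reported to public health.
Total delay along the path: 10 + 6 weeks = 16 weeks = 112 days.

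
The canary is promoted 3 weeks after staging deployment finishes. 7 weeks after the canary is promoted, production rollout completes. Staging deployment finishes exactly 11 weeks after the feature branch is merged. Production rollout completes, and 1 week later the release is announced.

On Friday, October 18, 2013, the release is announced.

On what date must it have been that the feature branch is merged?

Friday, May 17, 2013

The release is announced: Oct 18, 2013.
Production rollout completes: Oct 18, 2013 − 1 week = Oct 11, 2013.
The canary is promoted: Oct 11, 2013 − 7 weeks = Aug 23, 2013.
Staging deployment finishes: Aug 23, 2013 − 3 weeks = Aug 2, 2013.
The feature branch is merged: Aug 2, 2013 − 11 weeks = May 17, 2013.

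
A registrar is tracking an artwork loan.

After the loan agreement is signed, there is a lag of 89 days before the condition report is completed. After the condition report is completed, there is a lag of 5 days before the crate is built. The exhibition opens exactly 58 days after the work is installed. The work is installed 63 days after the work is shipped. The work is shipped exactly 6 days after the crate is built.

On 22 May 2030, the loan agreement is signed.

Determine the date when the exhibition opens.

29 December 2030

The loan agreement is signed: May 22, 2030.
The condition report is completed: May 22, 2030 + 89 days = Aug 19, 2030.
The crate is built: Aug 19, 2030 + 5 days = Aug 24, 2030.
The work is shipped: Aug 24, 2030 + 6 days = Aug 30, 2030.
The work is installed: Aug 30, 2030 + 63 days = Nov 1, 2030.
The exhibition opens: Nov 1, 2030 + 58 days = Dec 29, 2030.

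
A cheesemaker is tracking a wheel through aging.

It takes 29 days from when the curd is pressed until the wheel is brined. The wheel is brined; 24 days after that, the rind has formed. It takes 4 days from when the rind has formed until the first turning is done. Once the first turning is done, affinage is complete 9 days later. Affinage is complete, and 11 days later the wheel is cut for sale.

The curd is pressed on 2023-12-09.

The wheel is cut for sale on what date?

The curd is pressed: Dec 9, 2023.
The wheel is brined: Dec 9, 2023 + 29 days = Jan 7, 2024.
The rind has formed: Jan 7, 2024 + 24 days = Jan 31, 2024.
The first turning is done: Jan 31, 2024 + 4 days = Feb 4, 2024.
Affinage is complete: Feb 4, 2024 + 9 days = Feb 13, 2024.
The wheel is cut for sale: Feb 13, 2024 + 11 days = Feb 24, 2024.

2024-02-24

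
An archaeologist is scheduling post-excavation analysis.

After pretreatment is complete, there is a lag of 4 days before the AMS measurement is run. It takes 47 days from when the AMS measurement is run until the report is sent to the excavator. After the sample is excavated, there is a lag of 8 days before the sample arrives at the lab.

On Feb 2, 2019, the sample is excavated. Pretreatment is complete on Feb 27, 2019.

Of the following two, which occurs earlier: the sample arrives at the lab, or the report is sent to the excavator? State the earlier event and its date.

The sample arrives at the lab — Feb 10, 2019

The sample is excavated: Feb 2, 2019.
The sample arrives at the lab: Feb 2, 2019 + 8 days = Feb 10, 2019.
Pretreatment is complete: Feb 27, 2019.
The AMS measurement is run: Feb 27, 2019 + 4 days = Mar 3, 2019.
The report is sent to the excavator: Mar 3, 2019 + 47 days = Apr 19, 2019.
Comparing: the sample arrives at the lab on Feb 10, 2019 vs the report is sent to the excavator on Apr 19, 2019. Earlier: the sample arrives at the lab.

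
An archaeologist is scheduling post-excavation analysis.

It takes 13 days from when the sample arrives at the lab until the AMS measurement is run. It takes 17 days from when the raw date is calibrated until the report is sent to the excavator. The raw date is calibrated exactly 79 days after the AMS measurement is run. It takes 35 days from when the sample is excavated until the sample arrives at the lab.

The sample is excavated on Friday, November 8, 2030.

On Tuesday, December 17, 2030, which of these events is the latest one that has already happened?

The sample arrives at the lab

The sample is excavated: Nov 8, 2030.
The sample arrives at the lab: Nov 8, 2030 + 35 days = Dec 13, 2030.
The AMS measurement is run: Dec 13, 2030 + 13 days = Dec 26, 2030.
The raw date is calibrated: Dec 26, 2030 + 79 days = Mar 15, 2031.
The report is sent to the excavator: Mar 15, 2031 + 17 days = Apr 1, 2031.
Dec 17, 2030 falls between when the sample arrives at the lab (Dec 13, 2030) and when the AMS measurement is run (Dec 26, 2030).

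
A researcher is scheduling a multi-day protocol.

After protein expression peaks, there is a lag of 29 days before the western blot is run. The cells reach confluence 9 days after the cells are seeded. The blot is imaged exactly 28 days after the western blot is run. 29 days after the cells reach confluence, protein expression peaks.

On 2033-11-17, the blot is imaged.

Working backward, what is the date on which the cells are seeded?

2033-08-14

The blot is imaged: Nov 17, 2033.
The western blot is run: Nov 17, 2033 − 28 days = Oct 20, 2033.
Protein expression peaks: Oct 20, 2033 − 29 days = Sep 21, 2033.
The cells reach confluence: Sep 21, 2033 − 29 days = Aug 23, 2033.
The cells are seeded: Aug 23, 2033 − 9 days = Aug 14, 2033.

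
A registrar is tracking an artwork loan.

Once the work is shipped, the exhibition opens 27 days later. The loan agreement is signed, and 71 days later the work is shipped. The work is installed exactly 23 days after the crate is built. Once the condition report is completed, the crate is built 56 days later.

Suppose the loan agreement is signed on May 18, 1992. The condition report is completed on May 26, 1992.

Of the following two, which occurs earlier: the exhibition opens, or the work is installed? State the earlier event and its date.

The loan agreement is signed: May 18, 1992.
The work is shipped: May 18, 1992 + 71 days = Jul 28, 1992.
The exhibition opens: Jul 28, 1992 + 27 days = Aug 24, 1992.
The condition report is completed: May 26, 1992.
The crate is built: May 26, 1992 + 56 days = Jul 21, 1992.
The work is installed: Jul 21, 1992 + 23 days = Aug 13, 1992.
Comparing: the exhibition opens on Aug 24, 1992 vs the work is installed on Aug 13, 1992. Earlier: the work is installed.

The work is installed — Aug 13, 1992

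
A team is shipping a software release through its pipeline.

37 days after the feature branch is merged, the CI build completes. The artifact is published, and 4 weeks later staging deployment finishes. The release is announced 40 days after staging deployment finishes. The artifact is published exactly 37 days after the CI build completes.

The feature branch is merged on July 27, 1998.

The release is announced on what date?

The feature branch is merged: Jul 27, 1998.
The CI build completes: Jul 27, 1998 + 37 days = Sep 2, 1998.
The artifact is published: Sep 2, 1998 + 37 days = Oct 9, 1998.
Staging deployment finishes: Oct 9, 1998 + 4 weeks = Nov 6, 1998.
The release is announced: Nov 6, 1998 + 40 days = Dec 16, 1998.

December 16, 1998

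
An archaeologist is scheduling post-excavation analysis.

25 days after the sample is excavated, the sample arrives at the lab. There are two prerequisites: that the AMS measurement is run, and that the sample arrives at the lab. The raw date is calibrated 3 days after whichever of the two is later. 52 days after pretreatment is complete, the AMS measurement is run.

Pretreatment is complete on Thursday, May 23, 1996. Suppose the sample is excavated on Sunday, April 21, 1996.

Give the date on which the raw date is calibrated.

Wednesday, July 17, 1996

Pretreatment is complete: May 23, 1996.
The AMS measurement is run: May 23, 1996 + 52 days = Jul 14, 1996.
The sample is excavated: Apr 21, 1996.
The sample arrives at the lab: Apr 21, 1996 + 25 days = May 16, 1996.
Both prerequisites met — the AMS measurement is run (Jul 14, 1996), the sample arrives at the lab (May 16, 1996); the later is Jul 14, 1996.
The raw date is calibrated: Jul 14, 1996 + 3 days = Jul 17, 1996.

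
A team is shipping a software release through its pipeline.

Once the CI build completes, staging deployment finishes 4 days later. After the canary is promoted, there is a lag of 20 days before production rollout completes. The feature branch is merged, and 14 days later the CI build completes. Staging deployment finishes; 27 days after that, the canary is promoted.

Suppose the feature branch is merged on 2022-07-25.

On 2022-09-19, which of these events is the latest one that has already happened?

The canary is promoted

The feature branch is merged: Jul 25, 2022.
The CI build completes: Jul 25, 2022 + 14 days = Aug 8, 2022.
Staging deployment finishes: Aug 8, 2022 + 4 days = Aug 12, 2022.
The canary is promoted: Aug 12, 2022 + 27 days = Sep 8, 2022.
Production rollout completes: Sep 8, 2022 + 20 days = Sep 28, 2022.
Sep 19, 2022 falls between when the canary is promoted (Sep 8, 2022) and when production rollout completes (Sep 28, 2022).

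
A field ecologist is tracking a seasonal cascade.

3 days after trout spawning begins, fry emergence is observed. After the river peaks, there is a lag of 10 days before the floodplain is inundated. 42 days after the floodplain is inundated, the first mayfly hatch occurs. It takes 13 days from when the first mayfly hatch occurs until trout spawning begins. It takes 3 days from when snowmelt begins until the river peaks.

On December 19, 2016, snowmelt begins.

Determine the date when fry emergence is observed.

Snowmelt begins: Dec 19, 2016.
The river peaks: Dec 19, 2016 + 3 days = Dec 22, 2016.
The floodplain is inundated: Dec 22, 2016 + 10 days = Jan 1, 2017.
The first mayfly hatch occurs: Jan 1, 2017 + 42 days = Feb 12, 2017.
Trout spawning begins: Feb 12, 2017 + 13 days = Feb 25, 2017.
Fry emergence is observed: Feb 25, 2017 + 3 days = Feb 28, 2017.

February 28, 2017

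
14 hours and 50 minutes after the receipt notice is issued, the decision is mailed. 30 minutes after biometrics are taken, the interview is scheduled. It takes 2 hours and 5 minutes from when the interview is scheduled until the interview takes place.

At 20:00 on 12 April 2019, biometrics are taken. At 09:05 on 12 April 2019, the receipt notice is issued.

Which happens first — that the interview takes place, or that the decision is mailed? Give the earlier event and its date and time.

The interview takes place — 22:35 on 12 April 2019

Biometrics are taken: 20:00 Apr 12, 2019.
The interview is scheduled: 20:00 Apr 12, 2019 + 30m = 20:30 Apr 12, 2019.
The interview takes place: 20:30 Apr 12, 2019 + 2h05m = 22:35 Apr 12, 2019.
The receipt notice is issued: 09:05 Apr 12, 2019.
The decision is mailed: 09:05 Apr 12, 2019 + 14h50m = 23:55 Apr 12, 2019.
Comparing: the interview takes place at 22:35 Apr 12, 2019 vs the decision is mailed at 23:55 Apr 12, 2019. Earlier: the interview takes place.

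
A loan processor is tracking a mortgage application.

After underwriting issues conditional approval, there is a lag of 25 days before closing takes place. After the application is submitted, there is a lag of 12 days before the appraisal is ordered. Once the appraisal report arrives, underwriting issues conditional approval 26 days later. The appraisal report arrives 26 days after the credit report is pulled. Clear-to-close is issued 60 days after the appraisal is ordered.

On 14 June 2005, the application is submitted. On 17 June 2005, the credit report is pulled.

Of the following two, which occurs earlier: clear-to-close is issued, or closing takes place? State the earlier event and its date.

Clear-to-close is issued — 25 August 2005

The application is submitted: Jun 14, 2005.
The appraisal is ordered: Jun 14, 2005 + 12 days = Jun 26, 2005.
Clear-to-close is issued: Jun 26, 2005 + 60 days = Aug 25, 2005.
The credit report is pulled: Jun 17, 2005.
The appraisal report arrives: Jun 17, 2005 + 26 days = Jul 13, 2005.
Underwriting issues conditional approval: Jul 13, 2005 + 26 days = Aug 8, 2005.
Closing takes place: Aug 8, 2005 + 25 days = Sep 2, 2005.
Comparing: clear-to-close is issued on Aug 25, 2005 vs closing takes place on Sep 2, 2005. Earlier: clear-to-close is issued.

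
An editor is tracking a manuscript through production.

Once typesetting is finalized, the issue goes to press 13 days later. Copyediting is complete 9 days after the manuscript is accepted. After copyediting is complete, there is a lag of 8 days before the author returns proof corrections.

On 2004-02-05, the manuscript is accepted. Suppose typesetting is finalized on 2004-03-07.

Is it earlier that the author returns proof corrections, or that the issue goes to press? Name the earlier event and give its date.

The author returns proof corrections — 2004-02-22

The manuscript is accepted: Feb 5, 2004.
Copyediting is complete: Feb 5, 2004 + 9 days = Feb 14, 2004.
The author returns proof corrections: Feb 14, 2004 + 8 days = Feb 22, 2004.
Typesetting is finalized: Mar 7, 2004.
The issue goes to press: Mar 7, 2004 + 13 days = Mar 20, 2004.
Comparing: the author returns proof corrections on Feb 22, 2004 vs the issue goes to press on Mar 20, 2004. Earlier: the author returns proof corrections.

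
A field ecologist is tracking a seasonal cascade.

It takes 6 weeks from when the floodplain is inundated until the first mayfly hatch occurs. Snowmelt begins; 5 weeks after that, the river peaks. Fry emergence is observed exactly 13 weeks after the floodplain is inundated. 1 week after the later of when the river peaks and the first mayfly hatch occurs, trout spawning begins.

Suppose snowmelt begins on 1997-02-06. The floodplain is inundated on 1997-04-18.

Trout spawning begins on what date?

Snowmelt begins: Feb 6, 1997.
The river peaks: Feb 6, 1997 + 5 weeks = Mar 13, 1997.
The floodplain is inundated: Apr 18, 1997.
The first mayfly hatch occurs: Apr 18, 1997 + 6 weeks = May 30, 1997.
Both prerequisites met — the river peaks (Mar 13, 1997), the first mayfly hatch occurs (May 30, 1997); the later is May 30, 1997.
Trout spawning begins: May 30, 1997 + 1 week = Jun 6, 1997.

1997-06-06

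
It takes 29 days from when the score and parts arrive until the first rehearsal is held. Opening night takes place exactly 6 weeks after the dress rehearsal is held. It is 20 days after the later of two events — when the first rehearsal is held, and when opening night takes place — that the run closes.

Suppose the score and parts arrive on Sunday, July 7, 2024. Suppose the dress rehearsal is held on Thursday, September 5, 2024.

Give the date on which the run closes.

The score and parts arrive: Jul 7, 2024.
The first rehearsal is held: Jul 7, 2024 + 29 days = Aug 5, 2024.
The dress rehearsal is held: Sep 5, 2024.
Opening night takes place: Sep 5, 2024 + 6 weeks = Oct 17, 2024.
Both prerequisites met — the first rehearsal is held (Aug 5, 2024), opening night takes place (Oct 17, 2024); the later is Oct 17, 2024.
The run closes: Oct 17, 2024 + 20 days = Nov 6, 2024.

Wednesday, November 6, 2024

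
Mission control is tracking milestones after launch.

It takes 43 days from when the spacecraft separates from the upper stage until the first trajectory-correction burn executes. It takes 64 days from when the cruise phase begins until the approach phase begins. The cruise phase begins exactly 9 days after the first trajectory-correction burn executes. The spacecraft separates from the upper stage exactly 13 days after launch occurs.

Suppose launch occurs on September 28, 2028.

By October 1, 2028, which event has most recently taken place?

Launch occurs: Sep 28, 2028.
The spacecraft separates from the upper stage: Sep 28, 2028 + 13 days = Oct 11, 2028.
The first trajectory-correction burn executes: Oct 11, 2028 + 43 days = Nov 23, 2028.
The cruise phase begins: Nov 23, 2028 + 9 days = Dec 2, 2028.
The approach phase begins: Dec 2, 2028 + 64 days = Feb 4, 2029.
Oct 1, 2028 falls between when launch occurs (Sep 28, 2028) and when the spacecraft separates from the upper stage (Oct 11, 2028).

Launch occurs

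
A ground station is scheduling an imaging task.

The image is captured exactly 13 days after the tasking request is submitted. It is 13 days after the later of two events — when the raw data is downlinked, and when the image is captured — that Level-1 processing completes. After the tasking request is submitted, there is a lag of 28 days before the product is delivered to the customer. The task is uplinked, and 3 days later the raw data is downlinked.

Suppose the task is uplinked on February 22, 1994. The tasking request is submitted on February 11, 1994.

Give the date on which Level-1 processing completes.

The task is uplinked: Feb 22, 1994.
The raw data is downlinked: Feb 22, 1994 + 3 days = Feb 25, 1994.
The tasking request is submitted: Feb 11, 1994.
The image is captured: Feb 11, 1994 + 13 days = Feb 24, 1994.
Both prerequisites met — the raw data is downlinked (Feb 25, 1994), the image is captured (Feb 24, 1994); the later is Feb 25, 1994.
Level-1 processing completes: Feb 25, 1994 + 13 days = Mar 10, 1994.

March 10, 1994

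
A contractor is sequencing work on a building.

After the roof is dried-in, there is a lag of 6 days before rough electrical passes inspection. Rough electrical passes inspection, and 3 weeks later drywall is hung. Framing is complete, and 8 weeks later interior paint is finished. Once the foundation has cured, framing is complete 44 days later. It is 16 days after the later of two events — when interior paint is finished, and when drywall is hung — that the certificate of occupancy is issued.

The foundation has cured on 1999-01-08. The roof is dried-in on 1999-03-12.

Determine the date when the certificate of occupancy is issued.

The foundation has cured: Jan 8, 1999.
Framing is complete: Jan 8, 1999 + 44 days = Feb 21, 1999.
Interior paint is finished: Feb 21, 1999 + 8 weeks = Apr 18, 1999.
The roof is dried-in: Mar 12, 1999.
Rough electrical passes inspection: Mar 12, 1999 + 6 days = Mar 18, 1999.
Drywall is hung: Mar 18, 1999 + 3 weeks = Apr 8, 1999.
Both prerequisites met — interior paint is finished (Apr 18, 1999), drywall is hung (Apr 8, 1999); the later is Apr 18, 1999.
The certificate of occupancy is issued: Apr 18, 1999 + 16 days = May 4, 1999.

1999-05-04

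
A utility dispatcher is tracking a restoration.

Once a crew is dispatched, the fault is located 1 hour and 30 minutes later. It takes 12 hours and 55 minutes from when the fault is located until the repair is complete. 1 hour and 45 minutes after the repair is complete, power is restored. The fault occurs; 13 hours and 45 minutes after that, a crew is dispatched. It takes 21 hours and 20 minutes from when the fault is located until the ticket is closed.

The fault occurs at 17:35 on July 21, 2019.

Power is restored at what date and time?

The fault occurs: 17:35 Jul 21, 2019.
A crew is dispatched: 17:35 Jul 21, 2019 + 13h45m = 07:20 Jul 22, 2019.
The fault is located: 07:20 Jul 22, 2019 + 1h30m = 08:50 Jul 22, 2019.
The repair is complete: 08:50 Jul 22, 2019 + 12h55m = 21:45 Jul 22, 2019.
Power is restored: 21:45 Jul 22, 2019 + 1h45m = 23:30 Jul 22, 2019.

23:30 on July 22, 2019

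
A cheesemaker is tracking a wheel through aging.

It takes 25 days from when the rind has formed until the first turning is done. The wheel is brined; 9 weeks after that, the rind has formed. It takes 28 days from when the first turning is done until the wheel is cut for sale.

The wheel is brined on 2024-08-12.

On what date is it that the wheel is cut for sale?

2024-12-06

The wheel is brined: Aug 12, 2024.
The rind has formed: Aug 12, 2024 + 9 weeks = Oct 14, 2024.
The first turning is done: Oct 14, 2024 + 25 days = Nov 8, 2024.
The wheel is cut for sale: Nov 8, 2024 + 28 days = Dec 6, 2024.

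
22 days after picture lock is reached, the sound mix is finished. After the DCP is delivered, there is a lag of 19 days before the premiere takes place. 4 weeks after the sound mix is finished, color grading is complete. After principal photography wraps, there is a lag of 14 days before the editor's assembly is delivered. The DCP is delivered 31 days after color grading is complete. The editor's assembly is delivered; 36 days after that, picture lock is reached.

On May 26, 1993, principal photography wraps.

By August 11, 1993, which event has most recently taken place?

Principal photography wraps: May 26, 1993.
The editor's assembly is delivered: May 26, 1993 + 14 days = Jun 9, 1993.
Picture lock is reached: Jun 9, 1993 + 36 days = Jul 15, 1993.
The sound mix is finished: Jul 15, 1993 + 22 days = Aug 6, 1993.
Color grading is complete: Aug 6, 1993 + 4 weeks = Sep 3, 1993.
The DCP is delivered: Sep 3, 1993 + 31 days = Oct 4, 1993.
The premiere takes place: Oct 4, 1993 + 19 days = Oct 23, 1993.
Aug 11, 1993 falls between when the sound mix is finished (Aug 6, 1993) and when color grading is complete (Sep 3, 1993).

The sound mix is finished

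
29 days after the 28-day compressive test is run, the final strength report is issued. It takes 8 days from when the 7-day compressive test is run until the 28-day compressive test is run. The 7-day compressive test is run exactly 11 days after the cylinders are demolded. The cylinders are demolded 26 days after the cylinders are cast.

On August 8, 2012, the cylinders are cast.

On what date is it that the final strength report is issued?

October 21, 2012

The cylinders are cast: Aug 8, 2012.
The cylinders are demolded: Aug 8, 2012 + 26 days = Sep 3, 2012.
The 7-day compressive test is run: Sep 3, 2012 + 11 days = Sep 14, 2012.
The 28-day compressive test is run: Sep 14, 2012 + 8 days = Sep 22, 2012.
The final strength report is issued: Sep 22, 2012 + 29 days = Oct 21, 2012.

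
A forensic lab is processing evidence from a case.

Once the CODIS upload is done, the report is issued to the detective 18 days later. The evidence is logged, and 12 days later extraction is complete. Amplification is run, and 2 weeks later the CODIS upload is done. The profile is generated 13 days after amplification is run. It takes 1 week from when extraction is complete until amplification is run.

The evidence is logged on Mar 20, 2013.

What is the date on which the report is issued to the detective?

The evidence is logged: Mar 20, 2013.
Extraction is complete: Mar 20, 2013 + 12 days = Apr 1, 2013.
Amplification is run: Apr 1, 2013 + 1 week = Apr 8, 2013.
The CODIS upload is done: Apr 8, 2013 + 2 weeks = Apr 22, 2013.
The report is issued to the detective: Apr 22, 2013 + 18 days = May 10, 2013.

May 10, 2013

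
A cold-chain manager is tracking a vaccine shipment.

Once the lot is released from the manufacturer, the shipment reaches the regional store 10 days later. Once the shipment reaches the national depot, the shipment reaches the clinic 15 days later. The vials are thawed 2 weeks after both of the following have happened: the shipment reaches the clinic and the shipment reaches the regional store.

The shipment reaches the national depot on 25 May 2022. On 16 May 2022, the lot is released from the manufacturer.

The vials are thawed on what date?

The shipment reaches the national depot: May 25, 2022.
The shipment reaches the clinic: May 25, 2022 + 15 days = Jun 9, 2022.
The lot is released from the manufacturer: May 16, 2022.
The shipment reaches the regional store: May 16, 2022 + 10 days = May 26, 2022.
Both prerequisites met — the shipment reaches the clinic (Jun 9, 2022), the shipment reaches the regional store (May 26, 2022); the later is Jun 9, 2022.
The vials are thawed: Jun 9, 2022 + 2 weeks = Jun 23, 2022.

23 June 2022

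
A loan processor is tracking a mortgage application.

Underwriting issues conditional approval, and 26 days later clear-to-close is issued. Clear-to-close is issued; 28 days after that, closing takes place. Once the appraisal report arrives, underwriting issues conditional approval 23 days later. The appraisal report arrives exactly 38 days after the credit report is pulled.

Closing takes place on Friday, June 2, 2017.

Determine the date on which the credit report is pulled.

Closing takes place: Jun 2, 2017.
Clear-to-close is issued: Jun 2, 2017 − 28 days = May 5, 2017.
Underwriting issues conditional approval: May 5, 2017 − 26 days = Apr 9, 2017.
The appraisal report arrives: Apr 9, 2017 − 23 days = Mar 17, 2017.
The credit report is pulled: Mar 17, 2017 − 38 days = Feb 7, 2017.

Tuesday, February 7, 2017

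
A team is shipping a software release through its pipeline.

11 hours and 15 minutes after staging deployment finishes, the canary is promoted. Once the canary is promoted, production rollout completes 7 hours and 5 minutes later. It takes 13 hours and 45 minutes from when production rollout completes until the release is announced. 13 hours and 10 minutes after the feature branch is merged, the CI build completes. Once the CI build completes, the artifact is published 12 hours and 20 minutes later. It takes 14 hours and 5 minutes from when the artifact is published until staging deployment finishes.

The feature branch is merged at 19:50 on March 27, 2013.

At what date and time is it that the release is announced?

The feature branch is merged: 19:50 Mar 27, 2013.
The CI build completes: 19:50 Mar 27, 2013 + 13h10m = 09:00 Mar 28, 2013.
The artifact is published: 09:00 Mar 28, 2013 + 12h20m = 21:20 Mar 28, 2013.
Staging deployment finishes: 21:20 Mar 28, 2013 + 14h05m = 11:25 Mar 29, 2013.
The canary is promoted: 11:25 Mar 29, 2013 + 11h15m = 22:40 Mar 29, 2013.
Production rollout completes: 22:40 Mar 29, 2013 + 7h05m = 05:45 Mar 30, 2013.
The release is announced: 05:45 Mar 30, 2013 + 13h45m = 19:30 Mar 30, 2013.

19:30 on March 30, 2013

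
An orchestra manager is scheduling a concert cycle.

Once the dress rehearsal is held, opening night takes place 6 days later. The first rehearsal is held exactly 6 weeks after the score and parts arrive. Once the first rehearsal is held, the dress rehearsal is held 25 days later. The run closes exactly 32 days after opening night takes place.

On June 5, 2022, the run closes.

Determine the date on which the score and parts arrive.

February 20, 2022

The run closes: Jun 5, 2022.
Opening night takes place: Jun 5, 2022 − 32 days = May 4, 2022.
The dress rehearsal is held: May 4, 2022 − 6 days = Apr 28, 2022.
The first rehearsal is held: Apr 28, 2022 − 25 days = Apr 3, 2022.
The score and parts arrive: Apr 3, 2022 − 6 weeks = Feb 20, 2022.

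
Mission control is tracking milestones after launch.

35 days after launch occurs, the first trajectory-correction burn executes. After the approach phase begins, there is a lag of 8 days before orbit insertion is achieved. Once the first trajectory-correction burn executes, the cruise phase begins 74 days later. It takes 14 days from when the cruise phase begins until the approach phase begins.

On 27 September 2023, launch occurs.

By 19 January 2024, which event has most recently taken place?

Launch occurs: Sep 27, 2023.
The first trajectory-correction burn executes: Sep 27, 2023 + 35 days = Nov 1, 2023.
The cruise phase begins: Nov 1, 2023 + 74 days = Jan 14, 2024.
The approach phase begins: Jan 14, 2024 + 14 days = Jan 28, 2024.
Orbit insertion is achieved: Jan 28, 2024 + 8 days = Feb 5, 2024.
Jan 19, 2024 falls between when the cruise phase begins (Jan 14, 2024) and when the approach phase begins (Jan 28, 2024).

The cruise phase begins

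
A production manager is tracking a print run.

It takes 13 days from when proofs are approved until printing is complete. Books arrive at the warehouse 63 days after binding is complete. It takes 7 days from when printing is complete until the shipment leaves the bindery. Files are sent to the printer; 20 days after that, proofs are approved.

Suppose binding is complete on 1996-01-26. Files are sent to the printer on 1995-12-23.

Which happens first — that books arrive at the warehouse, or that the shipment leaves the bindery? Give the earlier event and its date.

The shipment leaves the bindery — 1996-02-01

Binding is complete: Jan 26, 1996.
Books arrive at the warehouse: Jan 26, 1996 + 63 days = Mar 29, 1996.
Files are sent to the printer: Dec 23, 1995.
Proofs are approved: Dec 23, 1995 + 20 days = Jan 12, 1996.
Printing is complete: Jan 12, 1996 + 13 days = Jan 25, 1996.
The shipment leaves the bindery: Jan 25, 1996 + 7 days = Feb 1, 1996.
Comparing: books arrive at the warehouse on Mar 29, 1996 vs the shipment leaves the bindery on Feb 1, 1996. Earlier: the shipment leaves the bindery.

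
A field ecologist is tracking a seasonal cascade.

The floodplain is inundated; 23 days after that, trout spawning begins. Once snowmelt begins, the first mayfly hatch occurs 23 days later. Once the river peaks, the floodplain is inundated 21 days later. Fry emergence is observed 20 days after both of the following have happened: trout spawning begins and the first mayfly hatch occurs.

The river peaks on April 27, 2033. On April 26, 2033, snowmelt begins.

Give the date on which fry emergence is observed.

June 30, 2033

The river peaks: Apr 27, 2033.
The floodplain is inundated: Apr 27, 2033 + 21 days = May 18, 2033.
Trout spawning begins: May 18, 2033 + 23 days = Jun 10, 2033.
Snowmelt begins: Apr 26, 2033.
The first mayfly hatch occurs: Apr 26, 2033 + 23 days = May 19, 2033.
Both prerequisites met — trout spawning begins (Jun 10, 2033), the first mayfly hatch occurs (May 19, 2033); the later is Jun 10, 2033.
Fry emergence is observed: Jun 10, 2033 + 20 days = Jun 30, 2033.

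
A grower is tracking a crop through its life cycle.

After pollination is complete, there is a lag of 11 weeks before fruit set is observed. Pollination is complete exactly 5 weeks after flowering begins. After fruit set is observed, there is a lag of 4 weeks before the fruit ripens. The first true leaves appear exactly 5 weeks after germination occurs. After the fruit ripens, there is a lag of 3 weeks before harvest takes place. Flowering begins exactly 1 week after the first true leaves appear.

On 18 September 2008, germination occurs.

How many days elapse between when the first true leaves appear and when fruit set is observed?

Causal path: the first true leaves appear → flowering begins → pollination is complete → fruit set is observed.
Total delay along the path: 1 + 5 + 11 weeks = 17 weeks = 119 days.

119 days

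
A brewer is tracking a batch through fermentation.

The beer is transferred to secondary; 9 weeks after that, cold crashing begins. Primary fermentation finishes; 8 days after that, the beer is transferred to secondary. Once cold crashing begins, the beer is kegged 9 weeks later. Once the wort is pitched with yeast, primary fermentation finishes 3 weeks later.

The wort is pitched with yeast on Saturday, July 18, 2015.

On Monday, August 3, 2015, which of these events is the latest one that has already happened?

The wort is pitched with yeast: Jul 18, 2015.
Primary fermentation finishes: Jul 18, 2015 + 3 weeks = Aug 8, 2015.
The beer is transferred to secondary: Aug 8, 2015 + 8 days = Aug 16, 2015.
Cold crashing begins: Aug 16, 2015 + 9 weeks = Oct 18, 2015.
The beer is kegged: Oct 18, 2015 + 9 weeks = Dec 20, 2015.
Aug 3, 2015 falls between when the wort is pitched with yeast (Jul 18, 2015) and when primary fermentation finishes (Aug 8, 2015).

The wort is pitched with yeast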